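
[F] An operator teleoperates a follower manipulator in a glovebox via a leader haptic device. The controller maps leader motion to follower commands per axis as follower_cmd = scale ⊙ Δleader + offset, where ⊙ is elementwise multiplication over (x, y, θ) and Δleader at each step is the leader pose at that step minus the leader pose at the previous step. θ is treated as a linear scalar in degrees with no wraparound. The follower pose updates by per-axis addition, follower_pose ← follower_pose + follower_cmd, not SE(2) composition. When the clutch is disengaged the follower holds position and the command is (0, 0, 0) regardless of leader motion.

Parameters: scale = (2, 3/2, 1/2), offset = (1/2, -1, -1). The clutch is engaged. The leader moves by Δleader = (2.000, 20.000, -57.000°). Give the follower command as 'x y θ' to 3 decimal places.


4.500 29.000 -29.500

axis x: 2·2.000 + 1/2 = 4.500
axis y: 3/2·20.000 + -1 = 29.000
axis θ: 1/2·-57.000 + -1 = -29.500


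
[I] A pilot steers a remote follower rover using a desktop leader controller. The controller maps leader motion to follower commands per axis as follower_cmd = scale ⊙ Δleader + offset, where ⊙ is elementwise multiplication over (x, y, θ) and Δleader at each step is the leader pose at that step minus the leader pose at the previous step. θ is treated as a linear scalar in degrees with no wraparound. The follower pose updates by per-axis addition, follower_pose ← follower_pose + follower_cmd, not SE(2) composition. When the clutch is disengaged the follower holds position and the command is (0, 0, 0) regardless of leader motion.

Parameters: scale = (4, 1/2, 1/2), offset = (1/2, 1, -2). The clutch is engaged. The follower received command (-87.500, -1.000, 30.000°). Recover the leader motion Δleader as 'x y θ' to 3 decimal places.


axis x: (-87.500 − 1/2) / (4) = -22.000
axis y: (-1.000 − 1) / (1/2) = -4.000
axis θ: (30.000 − -2) / (1/2) = 64.000

-22.000 -4.000 64.000


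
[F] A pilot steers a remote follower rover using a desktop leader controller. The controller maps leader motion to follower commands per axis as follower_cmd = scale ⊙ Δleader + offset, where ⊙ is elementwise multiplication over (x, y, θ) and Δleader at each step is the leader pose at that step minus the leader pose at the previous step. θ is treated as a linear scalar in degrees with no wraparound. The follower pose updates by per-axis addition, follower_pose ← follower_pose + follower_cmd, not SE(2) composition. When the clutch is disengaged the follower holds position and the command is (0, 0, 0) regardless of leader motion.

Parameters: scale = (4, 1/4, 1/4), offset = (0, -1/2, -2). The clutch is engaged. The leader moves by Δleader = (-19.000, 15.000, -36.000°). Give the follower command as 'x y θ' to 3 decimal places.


axis x: 4·-19.000 + 0 = -76.000
axis y: 1/4·15.000 + -1/2 = 3.250
axis θ: 1/4·-36.000 + -2 = -11.000

-76.000 3.250 -11.000


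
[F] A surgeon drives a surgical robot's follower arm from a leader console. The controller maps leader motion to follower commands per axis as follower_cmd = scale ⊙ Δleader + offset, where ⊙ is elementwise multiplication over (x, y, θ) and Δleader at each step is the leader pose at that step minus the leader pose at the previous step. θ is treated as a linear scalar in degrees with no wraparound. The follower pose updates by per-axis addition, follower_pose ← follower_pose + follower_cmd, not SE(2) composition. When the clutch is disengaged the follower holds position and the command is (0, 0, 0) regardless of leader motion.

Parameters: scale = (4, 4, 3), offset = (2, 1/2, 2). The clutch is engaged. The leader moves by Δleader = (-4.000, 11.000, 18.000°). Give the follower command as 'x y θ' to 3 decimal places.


-14.000 44.500 56.000

axis x: 4·-4.000 + 2 = -14.000
axis y: 4·11.000 + 1/2 = 44.500
axis θ: 3·18.000 + 2 = 56.000


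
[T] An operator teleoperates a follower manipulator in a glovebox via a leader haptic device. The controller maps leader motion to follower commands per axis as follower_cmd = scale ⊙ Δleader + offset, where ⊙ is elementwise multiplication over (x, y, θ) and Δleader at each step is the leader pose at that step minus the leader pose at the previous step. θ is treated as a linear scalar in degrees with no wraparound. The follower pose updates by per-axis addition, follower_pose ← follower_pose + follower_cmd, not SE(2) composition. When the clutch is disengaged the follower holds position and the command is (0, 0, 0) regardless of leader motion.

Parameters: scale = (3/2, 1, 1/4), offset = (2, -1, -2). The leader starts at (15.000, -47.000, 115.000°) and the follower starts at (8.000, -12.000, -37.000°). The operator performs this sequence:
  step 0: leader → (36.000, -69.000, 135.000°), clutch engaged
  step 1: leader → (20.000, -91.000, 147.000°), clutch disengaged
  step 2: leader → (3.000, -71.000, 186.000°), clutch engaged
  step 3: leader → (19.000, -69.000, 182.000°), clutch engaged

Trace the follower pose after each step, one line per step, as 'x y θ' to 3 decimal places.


41.500 -35.000 -34.000
41.500 -35.000 -34.000
18.000 -16.000 -26.250
44.000 -15.000 -29.250

step 0: Δleader=(21.000, -22.000, 20.000°), engaged; cmd=(33.500, -23.000, 3.000°) → follower=(41.500, -35.000, -34.000°)
step 1: Δleader=(-16.000, -22.000, 12.000°), disengaged; cmd=(0,0,0) → follower holds at (41.500, -35.000, -34.000°)
step 2: Δleader=(-17.000, 20.000, 39.000°), engaged; cmd=(-23.500, 19.000, 7.750°) → follower=(18.000, -16.000, -26.250°)
step 3: Δleader=(16.000, 2.000, -4.000°), engaged; cmd=(26.000, 1.000, -3.000°) → follower=(44.000, -15.000, -29.250°)


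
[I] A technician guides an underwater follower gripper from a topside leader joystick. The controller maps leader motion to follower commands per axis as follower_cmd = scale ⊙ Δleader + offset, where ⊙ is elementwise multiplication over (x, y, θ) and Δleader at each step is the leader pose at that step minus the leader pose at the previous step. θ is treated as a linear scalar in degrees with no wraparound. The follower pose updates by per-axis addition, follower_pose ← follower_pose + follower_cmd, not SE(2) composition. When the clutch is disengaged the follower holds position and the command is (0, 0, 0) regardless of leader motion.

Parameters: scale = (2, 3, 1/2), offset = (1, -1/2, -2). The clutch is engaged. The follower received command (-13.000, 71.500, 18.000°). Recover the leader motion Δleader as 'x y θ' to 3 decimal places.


axis x: (-13.000 − 1) / (2) = -7.000
axis y: (71.500 − -1/2) / (3) = 24.000
axis θ: (18.000 − -2) / (1/2) = 40.000

-7.000 24.000 40.000


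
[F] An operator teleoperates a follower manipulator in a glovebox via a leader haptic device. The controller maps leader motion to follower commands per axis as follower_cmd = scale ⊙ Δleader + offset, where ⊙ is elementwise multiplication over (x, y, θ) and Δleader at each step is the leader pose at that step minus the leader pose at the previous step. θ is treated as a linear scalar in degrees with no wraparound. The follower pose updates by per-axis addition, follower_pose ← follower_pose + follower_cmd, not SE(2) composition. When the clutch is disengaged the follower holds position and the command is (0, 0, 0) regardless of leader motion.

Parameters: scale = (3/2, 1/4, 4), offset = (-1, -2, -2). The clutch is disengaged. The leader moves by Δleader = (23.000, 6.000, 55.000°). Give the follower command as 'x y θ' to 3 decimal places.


0.000 0.000 0.000

clutch disengaged → follower holds; cmd = (0, 0, 0)


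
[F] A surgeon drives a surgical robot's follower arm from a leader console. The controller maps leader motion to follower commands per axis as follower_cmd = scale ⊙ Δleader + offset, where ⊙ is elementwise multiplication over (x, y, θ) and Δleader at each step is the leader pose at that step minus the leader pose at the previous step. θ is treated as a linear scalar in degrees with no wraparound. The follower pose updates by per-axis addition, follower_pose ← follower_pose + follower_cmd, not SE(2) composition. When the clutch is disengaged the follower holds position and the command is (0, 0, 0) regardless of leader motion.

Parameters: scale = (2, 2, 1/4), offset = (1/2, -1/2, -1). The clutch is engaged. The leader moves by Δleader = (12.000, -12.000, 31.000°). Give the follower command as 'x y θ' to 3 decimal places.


24.500 -24.500 6.750

axis x: 2·12.000 + 1/2 = 24.500
axis y: 2·-12.000 + -1/2 = -24.500
axis θ: 1/4·31.000 + -1 = 6.750


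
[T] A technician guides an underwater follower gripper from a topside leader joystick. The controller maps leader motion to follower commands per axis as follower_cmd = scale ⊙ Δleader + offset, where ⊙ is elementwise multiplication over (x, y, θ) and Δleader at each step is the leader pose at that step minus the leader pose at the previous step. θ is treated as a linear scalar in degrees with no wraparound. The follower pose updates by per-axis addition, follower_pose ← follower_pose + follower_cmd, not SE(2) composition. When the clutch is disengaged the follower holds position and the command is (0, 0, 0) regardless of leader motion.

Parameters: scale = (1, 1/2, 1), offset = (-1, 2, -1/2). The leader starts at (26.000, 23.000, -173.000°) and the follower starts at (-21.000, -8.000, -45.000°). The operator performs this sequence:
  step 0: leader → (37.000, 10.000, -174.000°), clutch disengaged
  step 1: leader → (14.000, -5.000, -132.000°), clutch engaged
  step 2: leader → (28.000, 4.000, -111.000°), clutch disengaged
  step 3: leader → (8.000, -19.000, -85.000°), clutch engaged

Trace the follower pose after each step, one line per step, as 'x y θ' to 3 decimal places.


-21.000 -8.000 -45.000
-45.000 -13.500 -3.500
-45.000 -13.500 -3.500
-66.000 -23.000 22.000

step 0: Δleader=(11.000, -13.000, -1.000°), disengaged; cmd=(0,0,0) → follower holds at (-21.000, -8.000, -45.000°)
step 1: Δleader=(-23.000, -15.000, 42.000°), engaged; cmd=(-24.000, -5.500, 41.500°) → follower=(-45.000, -13.500, -3.500°)
step 2: Δleader=(14.000, 9.000, 21.000°), disengaged; cmd=(0,0,0) → follower holds at (-45.000, -13.500, -3.500°)
step 3: Δleader=(-20.000, -23.000, 26.000°), engaged; cmd=(-21.000, -9.500, 25.500°) → follower=(-66.000, -23.000, 22.000°)


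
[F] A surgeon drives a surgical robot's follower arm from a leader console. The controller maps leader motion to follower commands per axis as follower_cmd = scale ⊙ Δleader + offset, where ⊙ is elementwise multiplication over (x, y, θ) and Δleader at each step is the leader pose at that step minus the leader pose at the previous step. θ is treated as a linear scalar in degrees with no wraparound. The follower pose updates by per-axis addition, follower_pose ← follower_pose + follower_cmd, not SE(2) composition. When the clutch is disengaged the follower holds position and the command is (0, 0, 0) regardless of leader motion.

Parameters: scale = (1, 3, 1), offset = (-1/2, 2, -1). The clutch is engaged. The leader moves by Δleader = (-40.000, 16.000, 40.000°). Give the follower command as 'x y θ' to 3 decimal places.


axis x: 1·-40.000 + -1/2 = -40.500
axis y: 3·16.000 + 2 = 50.000
axis θ: 1·40.000 + -1 = 39.000

-40.500 50.000 39.000


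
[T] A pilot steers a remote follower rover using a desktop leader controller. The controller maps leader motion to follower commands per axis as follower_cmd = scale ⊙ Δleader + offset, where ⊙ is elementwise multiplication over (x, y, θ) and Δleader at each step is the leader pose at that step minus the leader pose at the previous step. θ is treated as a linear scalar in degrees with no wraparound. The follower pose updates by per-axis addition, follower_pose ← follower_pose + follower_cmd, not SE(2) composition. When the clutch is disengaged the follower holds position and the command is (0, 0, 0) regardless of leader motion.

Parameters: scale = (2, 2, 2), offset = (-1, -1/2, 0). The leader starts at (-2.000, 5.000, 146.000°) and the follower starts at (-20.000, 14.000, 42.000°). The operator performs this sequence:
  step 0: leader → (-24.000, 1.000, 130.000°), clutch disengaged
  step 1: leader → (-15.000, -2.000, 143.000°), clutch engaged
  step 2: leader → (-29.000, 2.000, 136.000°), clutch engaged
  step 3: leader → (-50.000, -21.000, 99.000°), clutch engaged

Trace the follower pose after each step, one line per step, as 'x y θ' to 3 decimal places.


step 0: Δleader=(-22.000, -4.000, -16.000°), disengaged; cmd=(0,0,0) → follower holds at (-20.000, 14.000, 42.000°)
step 1: Δleader=(9.000, -3.000, 13.000°), engaged; cmd=(17.000, -6.500, 26.000°) → follower=(-3.000, 7.500, 68.000°)
step 2: Δleader=(-14.000, 4.000, -7.000°), engaged; cmd=(-29.000, 7.500, -14.000°) → follower=(-32.000, 15.000, 54.000°)
step 3: Δleader=(-21.000, -23.000, -37.000°), engaged; cmd=(-43.000, -46.500, -74.000°) → follower=(-75.000, -31.500, -20.000°)

-20.000 14.000 42.000
-3.000 7.500 68.000
-32.000 15.000 54.000
-75.000 -31.500 -20.000


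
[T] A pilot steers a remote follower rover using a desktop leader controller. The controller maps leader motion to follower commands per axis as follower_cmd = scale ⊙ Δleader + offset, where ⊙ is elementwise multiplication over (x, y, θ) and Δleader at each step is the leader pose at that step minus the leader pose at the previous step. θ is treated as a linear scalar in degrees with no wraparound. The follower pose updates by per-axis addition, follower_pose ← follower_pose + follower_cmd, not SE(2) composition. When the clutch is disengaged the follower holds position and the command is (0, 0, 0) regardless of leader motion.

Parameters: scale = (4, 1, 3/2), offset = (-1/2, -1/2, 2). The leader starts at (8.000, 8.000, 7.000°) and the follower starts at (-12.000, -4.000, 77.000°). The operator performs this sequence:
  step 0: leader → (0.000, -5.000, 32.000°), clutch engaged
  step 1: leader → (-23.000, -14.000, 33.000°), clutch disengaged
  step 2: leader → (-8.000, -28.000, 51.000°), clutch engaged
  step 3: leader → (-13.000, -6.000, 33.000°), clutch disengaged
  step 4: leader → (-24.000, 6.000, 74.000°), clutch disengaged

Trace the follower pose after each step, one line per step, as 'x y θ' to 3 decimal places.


step 0: Δleader=(-8.000, -13.000, 25.000°), engaged; cmd=(-32.500, -13.500, 39.500°) → follower=(-44.500, -17.500, 116.500°)
step 1: Δleader=(-23.000, -9.000, 1.000°), disengaged; cmd=(0,0,0) → follower holds at (-44.500, -17.500, 116.500°)
step 2: Δleader=(15.000, -14.000, 18.000°), engaged; cmd=(59.500, -14.500, 29.000°) → follower=(15.000, -32.000, 145.500°)
step 3: Δleader=(-5.000, 22.000, -18.000°), disengaged; cmd=(0,0,0) → follower holds at (15.000, -32.000, 145.500°)
step 4: Δleader=(-11.000, 12.000, 41.000°), disengaged; cmd=(0,0,0) → follower holds at (15.000, -32.000, 145.500°)

-44.500 -17.500 116.500
-44.500 -17.500 116.500
15.000 -32.000 145.500
15.000 -32.000 145.500
15.000 -32.000 145.500


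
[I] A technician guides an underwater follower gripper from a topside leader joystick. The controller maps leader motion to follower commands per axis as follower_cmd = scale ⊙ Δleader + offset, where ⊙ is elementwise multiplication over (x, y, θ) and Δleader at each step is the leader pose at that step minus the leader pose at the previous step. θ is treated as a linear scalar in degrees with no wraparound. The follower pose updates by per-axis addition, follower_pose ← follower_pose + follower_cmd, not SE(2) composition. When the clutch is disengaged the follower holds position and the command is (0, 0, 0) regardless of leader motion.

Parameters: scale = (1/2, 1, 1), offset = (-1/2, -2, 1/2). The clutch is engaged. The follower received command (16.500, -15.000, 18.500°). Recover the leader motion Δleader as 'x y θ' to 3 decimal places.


axis x: (16.500 − -1/2) / (1/2) = 34.000
axis y: (-15.000 − -2) / (1) = -13.000
axis θ: (18.500 − 1/2) / (1) = 18.000

34.000 -13.000 18.000


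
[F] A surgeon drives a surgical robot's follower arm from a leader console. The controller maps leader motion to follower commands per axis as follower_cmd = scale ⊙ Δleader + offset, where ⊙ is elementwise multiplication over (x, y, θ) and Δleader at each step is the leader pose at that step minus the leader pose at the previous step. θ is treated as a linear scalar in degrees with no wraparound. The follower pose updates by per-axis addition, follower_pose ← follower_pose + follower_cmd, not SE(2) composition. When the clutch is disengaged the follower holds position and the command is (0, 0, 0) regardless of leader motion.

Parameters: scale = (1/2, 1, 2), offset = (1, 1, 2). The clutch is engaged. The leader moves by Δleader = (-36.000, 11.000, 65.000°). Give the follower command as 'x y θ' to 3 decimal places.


-17.000 12.000 132.000

axis x: 1/2·-36.000 + 1 = -17.000
axis y: 1·11.000 + 1 = 12.000
axis θ: 2·65.000 + 2 = 132.000


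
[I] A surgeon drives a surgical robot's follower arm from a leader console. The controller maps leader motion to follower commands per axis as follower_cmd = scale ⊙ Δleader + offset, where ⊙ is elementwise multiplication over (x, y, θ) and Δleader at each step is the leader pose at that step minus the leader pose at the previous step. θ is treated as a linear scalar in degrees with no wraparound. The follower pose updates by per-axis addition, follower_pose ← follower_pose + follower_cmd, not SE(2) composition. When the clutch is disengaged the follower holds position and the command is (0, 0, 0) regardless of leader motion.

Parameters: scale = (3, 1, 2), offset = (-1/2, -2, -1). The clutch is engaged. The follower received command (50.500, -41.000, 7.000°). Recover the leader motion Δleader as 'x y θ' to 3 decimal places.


axis x: (50.500 − -1/2) / (3) = 17.000
axis y: (-41.000 − -2) / (1) = -39.000
axis θ: (7.000 − -1) / (2) = 4.000

17.000 -39.000 4.000


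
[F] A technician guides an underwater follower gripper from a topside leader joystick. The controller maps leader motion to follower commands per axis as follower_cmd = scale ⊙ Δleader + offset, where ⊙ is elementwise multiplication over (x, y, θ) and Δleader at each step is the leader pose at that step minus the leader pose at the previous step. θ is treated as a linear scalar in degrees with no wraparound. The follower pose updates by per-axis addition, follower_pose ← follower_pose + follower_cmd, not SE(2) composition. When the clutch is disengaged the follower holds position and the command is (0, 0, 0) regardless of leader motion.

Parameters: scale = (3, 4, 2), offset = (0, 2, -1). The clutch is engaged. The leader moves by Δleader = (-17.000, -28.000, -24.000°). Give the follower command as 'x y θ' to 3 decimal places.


axis x: 3·-17.000 + 0 = -51.000
axis y: 4·-28.000 + 2 = -110.000
axis θ: 2·-24.000 + -1 = -49.000

-51.000 -110.000 -49.000


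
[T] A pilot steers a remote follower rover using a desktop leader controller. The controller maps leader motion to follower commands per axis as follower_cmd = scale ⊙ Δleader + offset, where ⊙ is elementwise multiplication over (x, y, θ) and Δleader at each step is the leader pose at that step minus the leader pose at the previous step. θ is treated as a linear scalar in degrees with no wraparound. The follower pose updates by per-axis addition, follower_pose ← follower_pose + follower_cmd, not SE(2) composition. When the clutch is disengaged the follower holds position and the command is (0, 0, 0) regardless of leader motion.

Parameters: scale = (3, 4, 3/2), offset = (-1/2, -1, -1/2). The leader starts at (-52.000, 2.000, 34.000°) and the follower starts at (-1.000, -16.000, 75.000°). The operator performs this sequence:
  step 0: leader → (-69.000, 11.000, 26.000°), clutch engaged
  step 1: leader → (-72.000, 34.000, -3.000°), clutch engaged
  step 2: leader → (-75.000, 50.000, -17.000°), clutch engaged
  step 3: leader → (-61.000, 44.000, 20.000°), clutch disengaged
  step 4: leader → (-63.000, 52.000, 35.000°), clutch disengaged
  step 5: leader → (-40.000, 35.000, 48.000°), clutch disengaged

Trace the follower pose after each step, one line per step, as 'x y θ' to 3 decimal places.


-52.500 19.000 62.500
-62.000 110.000 18.500
-71.500 173.000 -3.000
-71.500 173.000 -3.000
-71.500 173.000 -3.000
-71.500 173.000 -3.000

step 0: Δleader=(-17.000, 9.000, -8.000°), engaged; cmd=(-51.500, 35.000, -12.500°) → follower=(-52.500, 19.000, 62.500°)
step 1: Δleader=(-3.000, 23.000, -29.000°), engaged; cmd=(-9.500, 91.000, -44.000°) → follower=(-62.000, 110.000, 18.500°)
step 2: Δleader=(-3.000, 16.000, -14.000°), engaged; cmd=(-9.500, 63.000, -21.500°) → follower=(-71.500, 173.000, -3.000°)
step 3: Δleader=(14.000, -6.000, 37.000°), disengaged; cmd=(0,0,0) → follower holds at (-71.500, 173.000, -3.000°)
step 4: Δleader=(-2.000, 8.000, 15.000°), disengaged; cmd=(0,0,0) → follower holds at (-71.500, 173.000, -3.000°)
step 5: Δleader=(23.000, -17.000, 13.000°), disengaged; cmd=(0,0,0) → follower holds at (-71.500, 173.000, -3.000°)


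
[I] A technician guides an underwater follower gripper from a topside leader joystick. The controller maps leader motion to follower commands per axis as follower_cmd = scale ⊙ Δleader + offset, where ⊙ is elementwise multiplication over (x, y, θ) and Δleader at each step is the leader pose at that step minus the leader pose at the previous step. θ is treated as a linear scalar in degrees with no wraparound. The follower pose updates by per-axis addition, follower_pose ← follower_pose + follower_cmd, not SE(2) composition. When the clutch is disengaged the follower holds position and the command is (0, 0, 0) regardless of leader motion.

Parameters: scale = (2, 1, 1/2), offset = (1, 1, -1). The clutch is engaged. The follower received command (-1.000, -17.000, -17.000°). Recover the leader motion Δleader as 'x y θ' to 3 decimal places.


-1.000 -18.000 -32.000

axis x: (-1.000 − 1) / (2) = -1.000
axis y: (-17.000 − 1) / (1) = -18.000
axis θ: (-17.000 − -1) / (1/2) = -32.000


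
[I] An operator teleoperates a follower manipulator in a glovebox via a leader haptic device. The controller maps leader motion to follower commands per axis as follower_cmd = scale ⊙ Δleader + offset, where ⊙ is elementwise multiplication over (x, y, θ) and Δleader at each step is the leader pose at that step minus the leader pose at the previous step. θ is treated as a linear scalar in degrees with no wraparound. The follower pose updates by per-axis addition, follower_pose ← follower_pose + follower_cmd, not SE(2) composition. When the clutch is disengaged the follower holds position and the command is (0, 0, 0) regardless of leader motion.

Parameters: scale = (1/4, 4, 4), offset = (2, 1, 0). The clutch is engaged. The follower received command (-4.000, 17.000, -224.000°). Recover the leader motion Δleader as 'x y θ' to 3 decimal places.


-24.000 4.000 -56.000

axis x: (-4.000 − 2) / (1/4) = -24.000
axis y: (17.000 − 1) / (4) = 4.000
axis θ: (-224.000 − 0) / (4) = -56.000


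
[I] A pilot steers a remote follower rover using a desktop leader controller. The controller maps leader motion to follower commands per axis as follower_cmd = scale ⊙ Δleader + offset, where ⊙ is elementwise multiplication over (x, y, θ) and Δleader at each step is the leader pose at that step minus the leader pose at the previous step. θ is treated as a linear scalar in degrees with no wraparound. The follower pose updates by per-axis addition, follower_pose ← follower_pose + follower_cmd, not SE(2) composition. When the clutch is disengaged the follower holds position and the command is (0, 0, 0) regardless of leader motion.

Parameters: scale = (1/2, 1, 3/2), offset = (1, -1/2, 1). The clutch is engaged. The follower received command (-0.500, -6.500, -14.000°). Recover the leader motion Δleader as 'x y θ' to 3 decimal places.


axis x: (-0.500 − 1) / (1/2) = -3.000
axis y: (-6.500 − -1/2) / (1) = -6.000
axis θ: (-14.000 − 1) / (3/2) = -10.000

-3.000 -6.000 -10.000


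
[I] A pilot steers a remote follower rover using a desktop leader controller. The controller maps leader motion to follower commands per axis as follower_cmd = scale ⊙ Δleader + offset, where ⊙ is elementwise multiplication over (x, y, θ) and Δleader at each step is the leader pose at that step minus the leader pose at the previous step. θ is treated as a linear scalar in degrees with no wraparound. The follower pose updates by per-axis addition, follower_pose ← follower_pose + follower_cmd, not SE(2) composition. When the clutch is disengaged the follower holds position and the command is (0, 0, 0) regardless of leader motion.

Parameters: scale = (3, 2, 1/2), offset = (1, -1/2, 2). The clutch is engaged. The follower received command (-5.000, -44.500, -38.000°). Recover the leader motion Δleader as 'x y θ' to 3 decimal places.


-2.000 -22.000 -80.000

axis x: (-5.000 − 1) / (3) = -2.000
axis y: (-44.500 − -1/2) / (2) = -22.000
axis θ: (-38.000 − 2) / (1/2) = -80.000


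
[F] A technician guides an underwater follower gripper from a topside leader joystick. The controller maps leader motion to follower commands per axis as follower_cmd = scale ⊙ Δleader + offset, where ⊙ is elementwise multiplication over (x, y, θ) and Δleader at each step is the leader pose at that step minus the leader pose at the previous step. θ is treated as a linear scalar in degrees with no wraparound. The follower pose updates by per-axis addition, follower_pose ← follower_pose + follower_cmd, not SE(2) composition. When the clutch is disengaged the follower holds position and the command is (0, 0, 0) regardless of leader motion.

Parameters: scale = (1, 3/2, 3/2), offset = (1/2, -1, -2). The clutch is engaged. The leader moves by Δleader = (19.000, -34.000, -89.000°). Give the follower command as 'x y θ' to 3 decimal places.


19.500 -52.000 -135.500

axis x: 1·19.000 + 1/2 = 19.500
axis y: 3/2·-34.000 + -1 = -52.000
axis θ: 3/2·-89.000 + -2 = -135.500


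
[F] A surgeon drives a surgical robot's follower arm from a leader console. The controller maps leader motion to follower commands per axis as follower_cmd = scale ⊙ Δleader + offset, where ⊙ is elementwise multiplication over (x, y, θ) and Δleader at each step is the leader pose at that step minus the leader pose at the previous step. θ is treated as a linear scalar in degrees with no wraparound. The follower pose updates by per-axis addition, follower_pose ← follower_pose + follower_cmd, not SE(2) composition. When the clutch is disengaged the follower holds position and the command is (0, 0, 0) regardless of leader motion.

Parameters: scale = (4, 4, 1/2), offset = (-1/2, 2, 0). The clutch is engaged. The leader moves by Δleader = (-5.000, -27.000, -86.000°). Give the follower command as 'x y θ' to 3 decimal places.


-20.500 -106.000 -43.000

axis x: 4·-5.000 + -1/2 = -20.500
axis y: 4·-27.000 + 2 = -106.000
axis θ: 1/2·-86.000 + 0 = -43.000


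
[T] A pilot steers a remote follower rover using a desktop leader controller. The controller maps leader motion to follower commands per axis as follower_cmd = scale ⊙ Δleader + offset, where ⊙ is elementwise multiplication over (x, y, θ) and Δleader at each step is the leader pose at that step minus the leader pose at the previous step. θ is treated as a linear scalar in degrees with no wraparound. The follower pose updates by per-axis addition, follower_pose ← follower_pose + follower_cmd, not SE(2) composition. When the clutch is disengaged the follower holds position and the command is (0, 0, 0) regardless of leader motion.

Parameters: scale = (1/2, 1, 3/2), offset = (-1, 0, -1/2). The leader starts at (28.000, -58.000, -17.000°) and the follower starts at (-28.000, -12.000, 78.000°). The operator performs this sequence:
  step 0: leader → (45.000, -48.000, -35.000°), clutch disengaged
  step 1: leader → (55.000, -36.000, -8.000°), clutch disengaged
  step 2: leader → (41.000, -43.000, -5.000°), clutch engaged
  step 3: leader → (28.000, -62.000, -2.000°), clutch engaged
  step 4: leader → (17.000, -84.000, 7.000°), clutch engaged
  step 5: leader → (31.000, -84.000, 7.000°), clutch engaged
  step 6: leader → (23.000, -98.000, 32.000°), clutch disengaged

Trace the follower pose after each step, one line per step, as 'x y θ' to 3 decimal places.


-28.000 -12.000 78.000
-28.000 -12.000 78.000
-36.000 -19.000 82.000
-43.500 -38.000 86.000
-50.000 -60.000 99.000
-44.000 -60.000 98.500
-44.000 -60.000 98.500

step 0: Δleader=(17.000, 10.000, -18.000°), disengaged; cmd=(0,0,0) → follower holds at (-28.000, -12.000, 78.000°)
step 1: Δleader=(10.000, 12.000, 27.000°), disengaged; cmd=(0,0,0) → follower holds at (-28.000, -12.000, 78.000°)
step 2: Δleader=(-14.000, -7.000, 3.000°), engaged; cmd=(-8.000, -7.000, 4.000°) → follower=(-36.000, -19.000, 82.000°)
step 3: Δleader=(-13.000, -19.000, 3.000°), engaged; cmd=(-7.500, -19.000, 4.000°) → follower=(-43.500, -38.000, 86.000°)
step 4: Δleader=(-11.000, -22.000, 9.000°), engaged; cmd=(-6.500, -22.000, 13.000°) → follower=(-50.000, -60.000, 99.000°)
step 5: Δleader=(14.000, 0.000, 0.000°), engaged; cmd=(6.000, 0.000, -0.500°) → follower=(-44.000, -60.000, 98.500°)
step 6: Δleader=(-8.000, -14.000, 25.000°), disengaged; cmd=(0,0,0) → follower holds at (-44.000, -60.000, 98.500°)


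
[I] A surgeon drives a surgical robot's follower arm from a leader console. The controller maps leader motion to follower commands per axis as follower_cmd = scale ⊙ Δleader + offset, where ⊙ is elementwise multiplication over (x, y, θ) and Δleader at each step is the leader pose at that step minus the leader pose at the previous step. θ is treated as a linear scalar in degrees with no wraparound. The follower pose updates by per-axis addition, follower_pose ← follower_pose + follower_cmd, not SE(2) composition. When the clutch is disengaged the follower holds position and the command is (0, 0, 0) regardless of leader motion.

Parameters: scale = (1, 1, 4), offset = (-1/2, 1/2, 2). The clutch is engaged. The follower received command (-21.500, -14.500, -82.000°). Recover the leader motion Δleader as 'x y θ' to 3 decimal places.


-21.000 -15.000 -21.000

axis x: (-21.500 − -1/2) / (1) = -21.000
axis y: (-14.500 − 1/2) / (1) = -15.000
axis θ: (-82.000 − 2) / (4) = -21.000


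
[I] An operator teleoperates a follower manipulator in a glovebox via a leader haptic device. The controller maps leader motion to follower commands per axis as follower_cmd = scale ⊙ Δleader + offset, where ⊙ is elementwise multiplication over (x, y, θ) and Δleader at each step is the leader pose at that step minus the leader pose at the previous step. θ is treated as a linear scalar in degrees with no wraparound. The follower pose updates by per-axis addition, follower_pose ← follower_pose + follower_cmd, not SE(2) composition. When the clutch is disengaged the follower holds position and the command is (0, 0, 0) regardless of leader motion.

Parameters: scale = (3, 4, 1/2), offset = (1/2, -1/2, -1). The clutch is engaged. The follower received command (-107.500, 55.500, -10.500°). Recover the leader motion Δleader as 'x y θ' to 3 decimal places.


axis x: (-107.500 − 1/2) / (3) = -36.000
axis y: (55.500 − -1/2) / (4) = 14.000
axis θ: (-10.500 − -1) / (1/2) = -19.000

-36.000 14.000 -19.000


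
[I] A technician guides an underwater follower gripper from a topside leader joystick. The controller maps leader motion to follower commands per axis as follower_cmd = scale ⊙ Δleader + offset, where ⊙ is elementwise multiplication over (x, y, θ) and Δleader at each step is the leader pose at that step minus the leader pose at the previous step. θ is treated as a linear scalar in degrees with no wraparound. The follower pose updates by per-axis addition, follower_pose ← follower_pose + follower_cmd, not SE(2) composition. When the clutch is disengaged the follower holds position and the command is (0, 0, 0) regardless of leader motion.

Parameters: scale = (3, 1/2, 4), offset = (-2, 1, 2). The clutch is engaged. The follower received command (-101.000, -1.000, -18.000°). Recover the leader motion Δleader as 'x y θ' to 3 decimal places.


axis x: (-101.000 − -2) / (3) = -33.000
axis y: (-1.000 − 1) / (1/2) = -4.000
axis θ: (-18.000 − 2) / (4) = -5.000

-33.000 -4.000 -5.000


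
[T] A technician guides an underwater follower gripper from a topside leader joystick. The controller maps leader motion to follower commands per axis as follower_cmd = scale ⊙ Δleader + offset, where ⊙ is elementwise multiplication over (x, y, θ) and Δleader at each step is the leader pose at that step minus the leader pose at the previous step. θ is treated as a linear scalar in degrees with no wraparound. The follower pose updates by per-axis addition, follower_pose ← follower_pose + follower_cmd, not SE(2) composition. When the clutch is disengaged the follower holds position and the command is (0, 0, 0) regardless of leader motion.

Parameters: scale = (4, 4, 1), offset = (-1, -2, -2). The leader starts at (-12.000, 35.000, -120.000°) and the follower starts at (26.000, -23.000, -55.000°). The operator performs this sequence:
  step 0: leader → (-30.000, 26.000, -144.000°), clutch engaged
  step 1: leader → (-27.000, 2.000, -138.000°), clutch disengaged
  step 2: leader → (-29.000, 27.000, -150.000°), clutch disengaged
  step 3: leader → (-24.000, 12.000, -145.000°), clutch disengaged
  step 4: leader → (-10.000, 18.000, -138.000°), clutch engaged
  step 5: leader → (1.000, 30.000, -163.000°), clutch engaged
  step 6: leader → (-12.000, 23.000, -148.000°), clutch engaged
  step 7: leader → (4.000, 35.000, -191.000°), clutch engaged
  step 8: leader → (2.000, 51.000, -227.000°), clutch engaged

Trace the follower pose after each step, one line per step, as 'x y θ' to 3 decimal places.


-47.000 -61.000 -81.000
-47.000 -61.000 -81.000
-47.000 -61.000 -81.000
-47.000 -61.000 -81.000
8.000 -39.000 -76.000
51.000 7.000 -103.000
-2.000 -23.000 -90.000
61.000 23.000 -135.000
52.000 85.000 -173.000

step 0: Δleader=(-18.000, -9.000, -24.000°), engaged; cmd=(-73.000, -38.000, -26.000°) → follower=(-47.000, -61.000, -81.000°)
step 1: Δleader=(3.000, -24.000, 6.000°), disengaged; cmd=(0,0,0) → follower holds at (-47.000, -61.000, -81.000°)
step 2: Δleader=(-2.000, 25.000, -12.000°), disengaged; cmd=(0,0,0) → follower holds at (-47.000, -61.000, -81.000°)
step 3: Δleader=(5.000, -15.000, 5.000°), disengaged; cmd=(0,0,0) → follower holds at (-47.000, -61.000, -81.000°)
step 4: Δleader=(14.000, 6.000, 7.000°), engaged; cmd=(55.000, 22.000, 5.000°) → follower=(8.000, -39.000, -76.000°)
step 5: Δleader=(11.000, 12.000, -25.000°), engaged; cmd=(43.000, 46.000, -27.000°) → follower=(51.000, 7.000, -103.000°)
step 6: Δleader=(-13.000, -7.000, 15.000°), engaged; cmd=(-53.000, -30.000, 13.000°) → follower=(-2.000, -23.000, -90.000°)
step 7: Δleader=(16.000, 12.000, -43.000°), engaged; cmd=(63.000, 46.000, -45.000°) → follower=(61.000, 23.000, -135.000°)
step 8: Δleader=(-2.000, 16.000, -36.000°), engaged; cmd=(-9.000, 62.000, -38.000°) → follower=(52.000, 85.000, -173.000°)


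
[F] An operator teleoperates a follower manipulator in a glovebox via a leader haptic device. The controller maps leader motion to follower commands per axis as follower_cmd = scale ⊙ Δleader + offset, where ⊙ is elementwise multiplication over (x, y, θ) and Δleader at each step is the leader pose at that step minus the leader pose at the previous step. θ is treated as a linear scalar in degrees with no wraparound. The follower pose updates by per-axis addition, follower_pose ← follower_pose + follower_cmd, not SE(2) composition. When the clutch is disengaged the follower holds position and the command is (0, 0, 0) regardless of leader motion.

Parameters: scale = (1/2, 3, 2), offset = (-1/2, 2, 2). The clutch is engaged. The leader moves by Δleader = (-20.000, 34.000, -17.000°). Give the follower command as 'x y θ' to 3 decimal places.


axis x: 1/2·-20.000 + -1/2 = -10.500
axis y: 3·34.000 + 2 = 104.000
axis θ: 2·-17.000 + 2 = -32.000

-10.500 104.000 -32.000


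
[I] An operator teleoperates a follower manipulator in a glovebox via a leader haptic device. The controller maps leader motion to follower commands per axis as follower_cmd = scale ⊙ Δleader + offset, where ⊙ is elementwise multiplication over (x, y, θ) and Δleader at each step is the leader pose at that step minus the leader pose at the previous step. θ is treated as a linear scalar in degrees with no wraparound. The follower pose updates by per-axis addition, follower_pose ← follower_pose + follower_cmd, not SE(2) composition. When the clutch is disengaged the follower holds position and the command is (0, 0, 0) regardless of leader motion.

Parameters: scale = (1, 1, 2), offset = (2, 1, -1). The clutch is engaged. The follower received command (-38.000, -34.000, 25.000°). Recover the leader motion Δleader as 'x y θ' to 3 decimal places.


-40.000 -35.000 13.000

axis x: (-38.000 − 2) / (1) = -40.000
axis y: (-34.000 − 1) / (1) = -35.000
axis θ: (25.000 − -1) / (2) = 13.000


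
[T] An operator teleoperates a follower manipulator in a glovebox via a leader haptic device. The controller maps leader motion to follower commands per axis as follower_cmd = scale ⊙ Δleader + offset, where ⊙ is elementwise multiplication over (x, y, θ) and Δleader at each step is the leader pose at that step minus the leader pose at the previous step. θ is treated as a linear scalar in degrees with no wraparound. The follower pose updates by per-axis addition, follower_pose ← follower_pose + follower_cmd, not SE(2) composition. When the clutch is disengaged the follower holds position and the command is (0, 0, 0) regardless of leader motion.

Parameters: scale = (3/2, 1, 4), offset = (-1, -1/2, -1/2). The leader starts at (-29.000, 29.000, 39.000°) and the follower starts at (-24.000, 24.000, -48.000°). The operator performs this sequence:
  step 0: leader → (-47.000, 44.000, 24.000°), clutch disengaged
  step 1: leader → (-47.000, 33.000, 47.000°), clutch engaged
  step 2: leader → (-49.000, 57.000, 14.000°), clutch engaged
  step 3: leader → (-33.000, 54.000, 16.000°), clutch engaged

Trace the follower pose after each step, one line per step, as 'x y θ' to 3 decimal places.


step 0: Δleader=(-18.000, 15.000, -15.000°), disengaged; cmd=(0,0,0) → follower holds at (-24.000, 24.000, -48.000°)
step 1: Δleader=(0.000, -11.000, 23.000°), engaged; cmd=(-1.000, -11.500, 91.500°) → follower=(-25.000, 12.500, 43.500°)
step 2: Δleader=(-2.000, 24.000, -33.000°), engaged; cmd=(-4.000, 23.500, -132.500°) → follower=(-29.000, 36.000, -89.000°)
step 3: Δleader=(16.000, -3.000, 2.000°), engaged; cmd=(23.000, -3.500, 7.500°) → follower=(-6.000, 32.500, -81.500°)

-24.000 24.000 -48.000
-25.000 12.500 43.500
-29.000 36.000 -89.000
-6.000 32.500 -81.500


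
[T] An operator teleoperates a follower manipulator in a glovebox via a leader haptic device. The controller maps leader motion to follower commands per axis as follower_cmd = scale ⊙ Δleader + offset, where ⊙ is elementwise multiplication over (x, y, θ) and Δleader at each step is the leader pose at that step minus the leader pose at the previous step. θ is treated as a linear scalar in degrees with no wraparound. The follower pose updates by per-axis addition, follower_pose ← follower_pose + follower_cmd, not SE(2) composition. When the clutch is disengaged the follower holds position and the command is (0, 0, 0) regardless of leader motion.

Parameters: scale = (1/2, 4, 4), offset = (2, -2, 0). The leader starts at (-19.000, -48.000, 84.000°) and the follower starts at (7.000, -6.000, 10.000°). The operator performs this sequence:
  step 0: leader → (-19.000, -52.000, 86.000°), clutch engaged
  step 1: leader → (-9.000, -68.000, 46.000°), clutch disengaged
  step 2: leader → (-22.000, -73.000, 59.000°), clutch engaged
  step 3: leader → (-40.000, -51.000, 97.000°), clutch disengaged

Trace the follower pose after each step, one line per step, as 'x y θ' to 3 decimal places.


9.000 -24.000 18.000
9.000 -24.000 18.000
4.500 -46.000 70.000
4.500 -46.000 70.000

step 0: Δleader=(0.000, -4.000, 2.000°), engaged; cmd=(2.000, -18.000, 8.000°) → follower=(9.000, -24.000, 18.000°)
step 1: Δleader=(10.000, -16.000, -40.000°), disengaged; cmd=(0,0,0) → follower holds at (9.000, -24.000, 18.000°)
step 2: Δleader=(-13.000, -5.000, 13.000°), engaged; cmd=(-4.500, -22.000, 52.000°) → follower=(4.500, -46.000, 70.000°)
step 3: Δleader=(-18.000, 22.000, 38.000°), disengaged; cmd=(0,0,0) → follower holds at (4.500, -46.000, 70.000°)
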